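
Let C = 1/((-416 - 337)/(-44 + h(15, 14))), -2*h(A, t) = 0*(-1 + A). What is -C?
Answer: -44/753 ≈ -0.058433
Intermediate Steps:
h(A, t) = 0 (h(A, t) = -0*(-1 + A) = -1/2*0 = 0)
C = 44/753 (C = 1/((-416 - 337)/(-44 + 0)) = 1/(-753/(-44)) = 1/(-753*(-1/44)) = 1/(753/44) = 44/753 ≈ 0.058433)
-C = -1*44/753 = -44/753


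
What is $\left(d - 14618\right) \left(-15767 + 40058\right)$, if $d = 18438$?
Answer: $92791620$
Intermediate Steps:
$\left(d - 14618\right) \left(-15767 + 40058\right) = \left(18438 - 14618\right) \left(-15767 + 40058\right) = 3820 \cdot 24291 = 92791620$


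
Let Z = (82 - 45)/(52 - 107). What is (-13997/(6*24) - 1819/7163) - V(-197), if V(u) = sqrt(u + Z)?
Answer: -100522447/1031472 - 6*I*sqrt(16610)/55 ≈ -97.455 - 14.06*I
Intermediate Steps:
Z = -37/55 (Z = 37/(-55) = 37*(-1/55) = -37/55 ≈ -0.67273)
V(u) = sqrt(-37/55 + u) (V(u) = sqrt(u - 37/55) = sqrt(-37/55 + u))
(-13997/(6*24) - 1819/7163) - V(-197) = (-13997/(6*24) - 1819/7163) - sqrt(-2035 + 3025*(-197))/55 = (-13997/144 - 1819*1/7163) - sqrt(-2035 - 595925)/55 = (-13997*1/144 - 1819/7163) - sqrt(-597960)/55 = (-13997/144 - 1819/7163) - 6*I*sqrt(16610)/55 = -100522447/1031472 - 6*I*sqrt(16610)/55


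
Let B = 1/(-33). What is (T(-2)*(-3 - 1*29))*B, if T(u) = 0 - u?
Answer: 64/33 ≈ 1.9394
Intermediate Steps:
T(u) = -u
B = -1/33 ≈ -0.030303
(T(-2)*(-3 - 1*29))*B = ((-1*(-2))*(-3 - 1*29))*(-1/33) = (2*(-3 - 29))*(-1/33) = (2*(-32))*(-1/33) = -64*(-1/33) = 64/33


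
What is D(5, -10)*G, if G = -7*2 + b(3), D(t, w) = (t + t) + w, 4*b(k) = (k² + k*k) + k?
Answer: 0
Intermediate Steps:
b(k) = k²/2 + k/4 (b(k) = ((k² + k*k) + k)/4 = ((k² + k²) + k)/4 = (2*k² + k)/4 = (k + 2*k²)/4 = k²/2 + k/4)
D(t, w) = w + 2*t (D(t, w) = 2*t + w = w + 2*t)
G = -35/4 (G = -7*2 + (¼)*3*(1 + 2*3) = -14 + (¼)*3*(1 + 6) = -14 + (¼)*3*7 = -14 + 21/4 = -35/4 ≈ -8.7500)
D(5, -10)*G = (-10 + 2*5)*(-35/4) = (-10 + 10)*(-35/4) = 0*(-35/4) = 0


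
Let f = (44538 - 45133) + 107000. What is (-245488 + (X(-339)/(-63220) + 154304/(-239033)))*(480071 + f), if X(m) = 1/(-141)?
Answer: -25564180449044677739871/177562078555 ≈ -1.4397e+11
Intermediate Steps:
X(m) = -1/141
f = 106405 (f = -595 + 107000 = 106405)
(-245488 + (X(-339)/(-63220) + 154304/(-239033)))*(480071 + f) = (-245488 + (-1/141/(-63220) + 154304/(-239033)))*(480071 + 106405) = (-245488 + (-1/141*(-1/63220) + 154304*(-1/239033)))*586476 = (-245488 + (1/8914020 - 154304/239033))*586476 = (-245488 - 1375468703047/2130744942660)*586476 = -523073689952421127/2130744942660*586476 = -25564180449044677739871/177562078555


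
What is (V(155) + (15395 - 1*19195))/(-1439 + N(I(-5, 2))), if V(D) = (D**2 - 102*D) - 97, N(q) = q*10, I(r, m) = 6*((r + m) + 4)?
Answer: -4318/1379 ≈ -3.1313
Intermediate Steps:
I(r, m) = 24 + 6*m + 6*r (I(r, m) = 6*((m + r) + 4) = 6*(4 + m + r) = 24 + 6*m + 6*r)
N(q) = 10*q
V(D) = -97 + D**2 - 102*D
(V(155) + (15395 - 1*19195))/(-1439 + N(I(-5, 2))) = ((-97 + 155**2 - 102*155) + (15395 - 1*19195))/(-1439 + 10*(24 + 6*2 + 6*(-5))) = ((-97 + 24025 - 15810) + (15395 - 19195))/(-1439 + 10*(24 + 12 - 30)) = (8118 - 3800)/(-1439 + 10*6) = 4318/(-1439 + 60) = 4318/(-1379) = 4318*(-1/1379) = -4318/1379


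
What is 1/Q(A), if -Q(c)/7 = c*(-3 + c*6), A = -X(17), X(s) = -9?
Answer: -1/3213 ≈ -0.00031124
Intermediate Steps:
A = 9 (A = -1*(-9) = 9)
Q(c) = -7*c*(-3 + 6*c) (Q(c) = -7*c*(-3 + c*6) = -7*c*(-3 + 6*c))
1/Q(A) = 1/(21*9*(1 - 2*9)) = 1/(21*9*(1 - 18)) = 1/(21*9*(-17)) = 1/(-3213) = -1/3213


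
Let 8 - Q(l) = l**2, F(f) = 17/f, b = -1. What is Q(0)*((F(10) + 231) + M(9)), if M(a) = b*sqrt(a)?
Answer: 9188/5 ≈ 1837.6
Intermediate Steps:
M(a) = -sqrt(a)
Q(l) = 8 - l**2
Q(0)*((F(10) + 231) + M(9)) = (8 - 1*0**2)*((17/10 + 231) - sqrt(9)) = (8 - 1*0)*((17*(1/10) + 231) - 1*3) = (8 + 0)*((17/10 + 231) - 3) = 8*(2327/10 - 3) = 8*(2297/10) = 9188/5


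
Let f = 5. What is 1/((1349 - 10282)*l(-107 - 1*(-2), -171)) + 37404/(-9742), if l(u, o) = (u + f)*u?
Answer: -1754182147871/456882751500 ≈ -3.8395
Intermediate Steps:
l(u, o) = u*(5 + u) (l(u, o) = (u + 5)*u = (5 + u)*u = u*(5 + u))
1/((1349 - 10282)*l(-107 - 1*(-2), -171)) + 37404/(-9742) = 1/((1349 - 10282)*(((-107 - 1*(-2))*(5 + (-107 - 1*(-2)))))) + 37404/(-9742) = 1/((-8933)*(((-107 + 2)*(5 + (-107 + 2))))) + 37404*(-1/9742) = -(-1/(105*(5 - 105)))/8933 - 18702/4871 = -1/(8933*((-105*(-100)))) - 18702/4871 = -1/8933/10500 - 18702/4871 = -1/8933*1/10500 - 18702/4871 = -1/93796500 - 18702/4871 = -1754182147871/456882751500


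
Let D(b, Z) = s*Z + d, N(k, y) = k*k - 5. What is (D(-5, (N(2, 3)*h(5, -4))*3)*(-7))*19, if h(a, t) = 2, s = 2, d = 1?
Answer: 1463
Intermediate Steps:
N(k, y) = -5 + k² (N(k, y) = k² - 5 = -5 + k²)
D(b, Z) = 1 + 2*Z (D(b, Z) = 2*Z + 1 = 1 + 2*Z)
(D(-5, (N(2, 3)*h(5, -4))*3)*(-7))*19 = ((1 + 2*(((-5 + 2²)*2)*3))*(-7))*19 = ((1 + 2*(((-5 + 4)*2)*3))*(-7))*19 = ((1 + 2*(-1*2*3))*(-7))*19 = ((1 + 2*(-2*3))*(-7))*19 = ((1 + 2*(-6))*(-7))*19 = ((1 - 12)*(-7))*19 = -11*(-7)*19 = 77*19 = 1463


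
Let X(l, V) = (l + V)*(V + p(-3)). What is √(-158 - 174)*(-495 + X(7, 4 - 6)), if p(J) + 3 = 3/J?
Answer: -1050*I*√83 ≈ -9566.0*I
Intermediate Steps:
p(J) = -3 + 3/J
X(l, V) = (-4 + V)*(V + l) (X(l, V) = (l + V)*(V + (-3 + 3/(-3))) = (V + l)*(V + (-3 + 3*(-⅓))) = (V + l)*(V + (-3 - 1)) = (V + l)*(V - 4) = (V + l)*(-4 + V) = (-4 + V)*(V + l))
√(-158 - 174)*(-495 + X(7, 4 - 6)) = √(-158 - 174)*(-495 + ((4 - 6)² - 4*(4 - 6) - 4*7 + (4 - 6)*7)) = √(-332)*(-495 + ((-2)² - 4*(-2) - 28 - 2*7)) = (2*I*√83)*(-495 + (4 + 8 - 28 - 14)) = (2*I*√83)*(-495 - 30) = (2*I*√83)*(-525) = -1050*I*√83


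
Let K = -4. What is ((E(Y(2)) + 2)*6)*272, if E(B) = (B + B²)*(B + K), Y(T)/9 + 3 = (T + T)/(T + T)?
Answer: -10983360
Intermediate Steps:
Y(T) = -18 (Y(T) = -27 + 9*((T + T)/(T + T)) = -27 + 9*((2*T)/((2*T))) = -27 + 9*((2*T)*(1/(2*T))) = -27 + 9*1 = -27 + 9 = -18)
E(B) = (-4 + B)*(B + B²) (E(B) = (B + B²)*(B - 4) = (B + B²)*(-4 + B) = (-4 + B)*(B + B²))
((E(Y(2)) + 2)*6)*272 = ((-18*(-4 + (-18)² - 3*(-18)) + 2)*6)*272 = ((-18*(-4 + 324 + 54) + 2)*6)*272 = ((-18*374 + 2)*6)*272 = ((-6732 + 2)*6)*272 = -6730*6*272 = -40380*272 = -10983360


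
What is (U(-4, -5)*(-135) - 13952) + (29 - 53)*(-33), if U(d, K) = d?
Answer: -12620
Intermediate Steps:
(U(-4, -5)*(-135) - 13952) + (29 - 53)*(-33) = (-4*(-135) - 13952) + (29 - 53)*(-33) = (540 - 13952) - 24*(-33) = -13412 + 792 = -12620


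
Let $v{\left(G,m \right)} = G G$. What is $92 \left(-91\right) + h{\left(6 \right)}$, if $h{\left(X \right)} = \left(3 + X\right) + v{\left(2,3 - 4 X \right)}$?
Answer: $-8359$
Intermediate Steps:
$v{\left(G,m \right)} = G^{2}$
$h{\left(X \right)} = 7 + X$ ($h{\left(X \right)} = \left(3 + X\right) + 2^{2} = \left(3 + X\right) + 4 = 7 + X$)
$92 \left(-91\right) + h{\left(6 \right)} = 92 \left(-91\right) + \left(7 + 6\right) = -8372 + 13 = -8359$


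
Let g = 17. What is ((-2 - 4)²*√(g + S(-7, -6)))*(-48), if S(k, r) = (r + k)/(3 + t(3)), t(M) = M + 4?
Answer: -864*√1570/5 ≈ -6846.9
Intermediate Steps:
t(M) = 4 + M
S(k, r) = k/10 + r/10 (S(k, r) = (r + k)/(3 + (4 + 3)) = (k + r)/(3 + 7) = (k + r)/10 = (k + r)*(⅒) = k/10 + r/10)
((-2 - 4)²*√(g + S(-7, -6)))*(-48) = ((-2 - 4)²*√(17 + ((⅒)*(-7) + (⅒)*(-6))))*(-48) = ((-6)²*√(17 + (-7/10 - ⅗)))*(-48) = (36*√(17 - 13/10))*(-48) = (36*√(157/10))*(-48) = (36*(√1570/10))*(-48) = (18*√1570/5)*(-48) = -864*√1570/5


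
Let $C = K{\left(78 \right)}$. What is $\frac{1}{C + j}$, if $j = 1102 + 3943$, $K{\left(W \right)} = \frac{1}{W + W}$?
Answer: $\frac{156}{787021} \approx 0.00019822$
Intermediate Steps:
$K{\left(W \right)} = \frac{1}{2 W}$
$C = \frac{1}{156}$ ($C = \frac{1}{2 \cdot 78} = \frac{1}{2} \cdot \frac{1}{78} = \frac{1}{156} \approx 0.0064103$)
$j = 5045$
$\frac{1}{C + j} = \frac{1}{\frac{1}{156} + 5045} = \frac{1}{\frac{787021}{156}} = \frac{156}{787021}$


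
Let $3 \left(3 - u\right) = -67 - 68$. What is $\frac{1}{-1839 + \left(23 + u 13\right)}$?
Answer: $- \frac{1}{1192} \approx -0.00083893$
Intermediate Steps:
$u = 48$ ($u = 3 - \frac{-67 - 68}{3} = 3 - -45 = 3 + 45 = 48$)
$\frac{1}{-1839 + \left(23 + u 13\right)} = \frac{1}{-1839 + \left(23 + 48 \cdot 13\right)} = \frac{1}{-1839 + \left(23 + 624\right)} = \frac{1}{-1839 + 647} = \frac{1}{-1192} = - \frac{1}{1192}$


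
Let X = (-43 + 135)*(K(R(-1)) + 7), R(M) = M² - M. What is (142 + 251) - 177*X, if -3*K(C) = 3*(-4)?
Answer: -178731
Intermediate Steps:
K(C) = 4 (K(C) = -(-4) = -⅓*(-12) = 4)
X = 1012 (X = (-43 + 135)*(4 + 7) = 92*11 = 1012)
(142 + 251) - 177*X = (142 + 251) - 177*1012 = 393 - 179124 = -178731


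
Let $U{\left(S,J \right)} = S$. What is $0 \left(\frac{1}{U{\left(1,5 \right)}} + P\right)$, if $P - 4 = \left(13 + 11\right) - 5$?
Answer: $0$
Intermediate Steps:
$P = 23$ ($P = 4 + \left(\left(13 + 11\right) - 5\right) = 4 + \left(24 - 5\right) = 4 + 19 = 23$)
$0 \left(\frac{1}{U{\left(1,5 \right)}} + P\right) = 0 \left(1^{-1} + 23\right) = 0 \left(1 + 23\right) = 0 \cdot 24 = 0$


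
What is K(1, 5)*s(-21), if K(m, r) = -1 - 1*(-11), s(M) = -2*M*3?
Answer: 1260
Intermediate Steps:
s(M) = -6*M
K(m, r) = 10 (K(m, r) = -1 + 11 = 10)
K(1, 5)*s(-21) = 10*(-6*(-21)) = 10*126 = 1260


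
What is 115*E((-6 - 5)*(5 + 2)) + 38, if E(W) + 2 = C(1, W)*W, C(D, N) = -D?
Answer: 8663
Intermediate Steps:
E(W) = -2 - W (E(W) = -2 + (-1*1)*W = -2 - W)
115*E((-6 - 5)*(5 + 2)) + 38 = 115*(-2 - (-6 - 5)*(5 + 2)) + 38 = 115*(-2 - (-11)*7) + 38 = 115*(-2 - 1*(-77)) + 38 = 115*(-2 + 77) + 38 = 115*75 + 38 = 8625 + 38 = 8663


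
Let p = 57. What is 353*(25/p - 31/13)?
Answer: -509026/741 ≈ -686.94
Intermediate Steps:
353*(25/p - 31/13) = 353*(25/57 - 31/13) = 353*(-1442/741) = -509026/741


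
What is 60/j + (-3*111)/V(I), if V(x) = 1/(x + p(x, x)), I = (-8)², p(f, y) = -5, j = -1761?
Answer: -11532809/587 ≈ -19647.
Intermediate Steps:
I = 64
V(x) = 1/(-5 + x) (V(x) = 1/(x - 5) = 1/(-5 + x))
60/j + (-3*111)/V(I) = 60/(-1761) + (-3*111)/(1/(-5 + 64)) = 60*(-1/1761) - 333/(1/59) = -20/587 - 333/1/59 = -20/587 - 333*59 = -20/587 - 19647 = -11532809/587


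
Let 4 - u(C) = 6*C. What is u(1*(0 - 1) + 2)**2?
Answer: 4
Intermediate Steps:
u(C) = 4 - 6*C
u(1*(0 - 1) + 2)**2 = (4 - 6*(1*(0 - 1) + 2))**2 = (4 - 6*(1*(-1) + 2))**2 = (4 - 6*(-1 + 2))**2 = (4 - 6*1)**2 = (4 - 6)**2 = (-2)**2 = 4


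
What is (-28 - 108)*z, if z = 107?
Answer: -14552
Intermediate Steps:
(-28 - 108)*z = (-28 - 108)*107 = -136*107 = -14552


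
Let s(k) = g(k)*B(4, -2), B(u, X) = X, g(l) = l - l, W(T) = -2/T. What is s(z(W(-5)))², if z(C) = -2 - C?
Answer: 0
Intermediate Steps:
g(l) = 0
s(k) = 0 (s(k) = 0*(-2) = 0)
s(z(W(-5)))² = 0² = 0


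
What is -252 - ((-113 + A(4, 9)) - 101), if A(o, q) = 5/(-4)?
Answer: -147/4 ≈ -36.750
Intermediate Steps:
A(o, q) = -5/4 (A(o, q) = 5*(-¼) = -5/4)
-252 - ((-113 + A(4, 9)) - 101) = -252 - ((-113 - 5/4) - 101) = -252 - (-457/4 - 101) = -252 - 1*(-861/4) = -252 + 861/4 = -147/4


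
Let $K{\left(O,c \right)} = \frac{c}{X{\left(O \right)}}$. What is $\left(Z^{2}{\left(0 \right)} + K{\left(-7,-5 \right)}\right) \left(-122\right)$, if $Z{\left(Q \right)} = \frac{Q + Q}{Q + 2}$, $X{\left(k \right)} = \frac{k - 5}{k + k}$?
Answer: $\frac{2135}{3} \approx 711.67$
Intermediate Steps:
$X{\left(k \right)} = \frac{-5 + k}{2 k}$
$Z{\left(Q \right)} = \frac{2 Q}{2 + Q}$
$K{\left(O,c \right)} = \frac{2 O c}{-5 + O}$ ($K{\left(O,c \right)} = \frac{c}{\frac{1}{2} \frac{1}{O} \left(-5 + O\right)} = c \frac{2 O}{-5 + O} = \frac{2 O c}{-5 + O}$)
$\left(Z^{2}{\left(0 \right)} + K{\left(-7,-5 \right)}\right) \left(-122\right) = \left(\left(2 \cdot 0 \frac{1}{2 + 0}\right)^{2} + 2 \left(-7\right) \left(-5\right) \frac{1}{-5 - 7}\right) \left(-122\right) = \left(\left(2 \cdot 0 \cdot \frac{1}{2}\right)^{2} + 2 \left(-7\right) \left(-5\right) \frac{1}{-12}\right) \left(-122\right) = \left(\left(2 \cdot 0 \cdot \frac{1}{2}\right)^{2} + 2 \left(-7\right) \left(-5\right) \left(- \frac{1}{12}\right)\right) \left(-122\right) = \left(0^{2} - \frac{35}{6}\right) \left(-122\right) = \left(0 - \frac{35}{6}\right) \left(-122\right) = \left(- \frac{35}{6}\right) \left(-122\right) = \frac{2135}{3}$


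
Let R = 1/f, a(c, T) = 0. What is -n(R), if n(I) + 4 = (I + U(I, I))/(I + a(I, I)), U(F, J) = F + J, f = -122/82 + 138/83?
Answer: 1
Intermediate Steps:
f = 595/3403 (f = -122*1/82 + 138*(1/83) = -61/41 + 138/83 = 595/3403 ≈ 0.17485)
R = 3403/595 (R = 1/(595/3403) = 3403/595 ≈ 5.7193)
n(I) = -1 (n(I) = -4 + (I + (I + I))/(I + 0) = -4 + (I + 2*I)/I = -4 + (3*I)/I = -4 + 3 = -1)
-n(R) = -1*(-1) = 1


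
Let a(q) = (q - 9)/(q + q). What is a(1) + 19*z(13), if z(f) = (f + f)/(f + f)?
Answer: 15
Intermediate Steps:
a(q) = (-9 + q)/(2*q) (a(q) = (-9 + q)/((2*q)) = (-9 + q)*(1/(2*q)) = (-9 + q)/(2*q))
z(f) = 1 (z(f) = (2*f)/((2*f)) = (2*f)*(1/(2*f)) = 1)
a(1) + 19*z(13) = (½)*(-9 + 1)/1 + 19*1 = (½)*1*(-8) + 19 = -4 + 19 = 15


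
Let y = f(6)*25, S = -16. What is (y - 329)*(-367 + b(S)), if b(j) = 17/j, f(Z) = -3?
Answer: 594789/4 ≈ 1.4870e+5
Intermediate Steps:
y = -75 (y = -3*25 = -75)
(y - 329)*(-367 + b(S)) = (-75 - 329)*(-367 + 17/(-16)) = -404*(-367 + 17*(-1/16)) = -404*(-367 - 17/16) = -404*(-5889/16) = 594789/4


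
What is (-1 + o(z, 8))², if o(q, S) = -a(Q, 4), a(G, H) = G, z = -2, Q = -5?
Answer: 16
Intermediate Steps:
o(q, S) = 5 (o(q, S) = -1*(-5) = 5)
(-1 + o(z, 8))² = (-1 + 5)² = 4² = 16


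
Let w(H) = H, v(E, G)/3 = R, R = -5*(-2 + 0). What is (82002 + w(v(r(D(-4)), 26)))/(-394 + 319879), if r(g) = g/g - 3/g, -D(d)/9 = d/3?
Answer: 27344/106495 ≈ 0.25676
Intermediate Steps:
D(d) = -3*d (D(d) = -9*d/3 = -3*d)
r(g) = 1 - 3/g
R = 10 (R = -5*(-2) = 10)
v(E, G) = 30 (v(E, G) = 3*10 = 30)
(82002 + w(v(r(D(-4)), 26)))/(-394 + 319879) = (82002 + 30)/(-394 + 319879) = 82032/319485 = 82032*(1/319485) = 27344/106495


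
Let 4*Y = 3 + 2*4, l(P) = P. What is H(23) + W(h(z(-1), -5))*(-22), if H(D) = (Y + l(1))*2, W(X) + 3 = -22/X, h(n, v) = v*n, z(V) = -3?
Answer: 3173/30 ≈ 105.77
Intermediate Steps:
Y = 11/4 (Y = (3 + 2*4)/4 = (3 + 8)/4 = (1/4)*11 = 11/4 ≈ 2.7500)
h(n, v) = n*v
W(X) = -3 - 22/X
H(D) = 15/2 (H(D) = (11/4 + 1)*2 = (15/4)*2 = 15/2)
H(23) + W(h(z(-1), -5))*(-22) = 15/2 + (-3 - 22/((-3*(-5))))*(-22) = 15/2 + (-3 - 22/15)*(-22) = 15/2 - 67/15*(-22) = 15/2 + 1474/15 = 3173/30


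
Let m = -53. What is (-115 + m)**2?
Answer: 28224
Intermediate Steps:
(-115 + m)**2 = (-115 - 53)**2 = (-168)**2 = 28224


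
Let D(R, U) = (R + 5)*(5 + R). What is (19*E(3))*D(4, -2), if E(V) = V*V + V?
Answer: 18468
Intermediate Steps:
E(V) = V + V² (E(V) = V² + V = V + V²)
D(R, U) = (5 + R)² (D(R, U) = (5 + R)*(5 + R) = (5 + R)²)
(19*E(3))*D(4, -2) = (19*(3*(1 + 3)))*(5 + 4)² = (19*(3*4))*9² = (19*12)*81 = 228*81 = 18468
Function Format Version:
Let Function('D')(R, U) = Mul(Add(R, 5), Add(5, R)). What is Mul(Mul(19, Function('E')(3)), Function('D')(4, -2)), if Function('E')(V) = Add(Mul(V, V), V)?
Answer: 18468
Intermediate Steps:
Function('E')(V) = Add(V, Pow(V, 2)) (Function('E')(V) = Add(Pow(V, 2), V) = Add(V, Pow(V, 2)))
Function('D')(R, U) = Pow(Add(5, R), 2) (Function('D')(R, U) = Mul(Add(5, R), Add(5, R)) = Pow(Add(5, R), 2))
Mul(Mul(19, Function('E')(3)), Function('D')(4, -2)) = Mul(Mul(19, Mul(3, Add(1, 3))), Pow(Add(5, 4), 2)) = Mul(Mul(19, Mul(3, 4)), Pow(9, 2)) = Mul(Mul(19, 12), 81) = Mul(228, 81) = 18468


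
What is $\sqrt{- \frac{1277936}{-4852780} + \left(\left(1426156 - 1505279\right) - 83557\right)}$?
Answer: $\frac{6 i \sqrt{6651080181586545}}{1213195} \approx 403.34 i$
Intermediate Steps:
$\sqrt{- \frac{1277936}{-4852780} + \left(\left(1426156 - 1505279\right) - 83557\right)} = \sqrt{\left(-1277936\right) \left(- \frac{1}{4852780}\right) - 162680} = \sqrt{\frac{319484}{1213195} - 162680} = \sqrt{- \frac{197362243116}{1213195}} = \frac{6 i \sqrt{6651080181586545}}{1213195}$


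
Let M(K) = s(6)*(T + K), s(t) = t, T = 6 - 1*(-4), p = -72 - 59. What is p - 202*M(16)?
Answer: -31643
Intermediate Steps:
p = -131
T = 10 (T = 6 + 4 = 10)
M(K) = 60 + 6*K (M(K) = 6*(10 + K) = 60 + 6*K)
p - 202*M(16) = -131 - 202*(60 + 6*16) = -131 - 202*(60 + 96) = -131 - 202*156 = -131 - 31512 = -31643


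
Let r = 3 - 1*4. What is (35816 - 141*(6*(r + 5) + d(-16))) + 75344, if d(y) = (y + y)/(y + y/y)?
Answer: 537376/5 ≈ 1.0748e+5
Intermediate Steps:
r = -1 (r = 3 - 4 = -1)
d(y) = 2*y/(1 + y) (d(y) = (2*y)/(y + 1) = (2*y)/(1 + y) = 2*y/(1 + y))
(35816 - 141*(6*(r + 5) + d(-16))) + 75344 = (35816 - 141*(6*(-1 + 5) + 2*(-16)/(1 - 16))) + 75344 = (35816 - 141*(6*4 + 2*(-16)/(-15))) + 75344 = (35816 - 141*(24 + 2*(-16)*(-1/15))) + 75344 = (35816 - 141*(24 + 32/15)) + 75344 = (35816 - 141*392/15) + 75344 = (35816 - 18424/5) + 75344 = 160656/5 + 75344 = 537376/5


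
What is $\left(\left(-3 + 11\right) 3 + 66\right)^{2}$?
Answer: $8100$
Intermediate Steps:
$\left(\left(-3 + 11\right) 3 + 66\right)^{2} = \left(8 \cdot 3 + 66\right)^{2} = \left(24 + 66\right)^{2} = 90^{2} = 8100$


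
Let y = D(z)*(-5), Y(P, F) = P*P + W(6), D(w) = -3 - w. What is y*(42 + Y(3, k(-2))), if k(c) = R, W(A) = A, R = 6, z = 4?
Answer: 1995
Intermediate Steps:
k(c) = 6
Y(P, F) = 6 + P² (Y(P, F) = P*P + 6 = P² + 6 = 6 + P²)
y = 35 (y = (-3 - 1*4)*(-5) = (-3 - 4)*(-5) = -7*(-5) = 35)
y*(42 + Y(3, k(-2))) = 35*(42 + (6 + 3²)) = 35*(42 + (6 + 9)) = 35*(42 + 15) = 35*57 = 1995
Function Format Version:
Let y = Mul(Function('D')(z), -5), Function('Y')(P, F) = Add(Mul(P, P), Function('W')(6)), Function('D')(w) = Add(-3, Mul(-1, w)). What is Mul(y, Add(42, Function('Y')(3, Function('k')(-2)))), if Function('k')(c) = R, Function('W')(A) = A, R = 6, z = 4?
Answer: 1995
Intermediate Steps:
Function('k')(c) = 6
Function('Y')(P, F) = Add(6, Pow(P, 2)) (Function('Y')(P, F) = Add(Mul(P, P), 6) = Add(Pow(P, 2), 6) = Add(6, Pow(P, 2)))
y = 35 (y = Mul(Add(-3, Mul(-1, 4)), -5) = Mul(Add(-3, -4), -5) = Mul(-7, -5) = 35)
Mul(y, Add(42, Function('Y')(3, Function('k')(-2)))) = Mul(35, Add(42, Add(6, Pow(3, 2)))) = Mul(35, Add(42, Add(6, 9))) = Mul(35, Add(42, 15)) = Mul(35, 57) = 1995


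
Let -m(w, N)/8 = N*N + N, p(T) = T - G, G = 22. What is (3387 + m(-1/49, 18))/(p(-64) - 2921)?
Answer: -21/97 ≈ -0.21649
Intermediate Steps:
p(T) = -22 + T (p(T) = T - 1*22 = T - 22 = -22 + T)
m(w, N) = -8*N - 8*N² (m(w, N) = -8*(N*N + N) = -8*(N² + N) = -8*(N + N²) = -8*N - 8*N²)
(3387 + m(-1/49, 18))/(p(-64) - 2921) = (3387 - 8*18*(1 + 18))/((-22 - 64) - 2921) = (3387 - 8*18*19)/(-86 - 2921) = (3387 - 2736)/(-3007) = 651*(-1/3007) = -21/97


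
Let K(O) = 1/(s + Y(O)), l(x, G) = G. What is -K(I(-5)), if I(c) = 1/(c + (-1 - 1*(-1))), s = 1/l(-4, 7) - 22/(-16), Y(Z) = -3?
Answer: 56/83 ≈ 0.67470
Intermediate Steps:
s = 85/56 (s = 1/7 - 22/(-16) = 1*(⅐) - 22*(-1/16) = ⅐ + 11/8 = 85/56 ≈ 1.5179)
I(c) = 1/c (I(c) = 1/(c + (-1 + 1)) = 1/(c + 0) = 1/c)
K(O) = -56/83 (K(O) = 1/(85/56 - 3) = 1/(-83/56) = -56/83)
-K(I(-5)) = -1*(-56/83) = 56/83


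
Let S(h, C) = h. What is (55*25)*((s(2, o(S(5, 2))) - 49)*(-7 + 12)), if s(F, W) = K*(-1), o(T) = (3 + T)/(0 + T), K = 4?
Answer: -364375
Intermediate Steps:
o(T) = (3 + T)/T
s(F, W) = -4 (s(F, W) = 4*(-1) = -4)
(55*25)*((s(2, o(S(5, 2))) - 49)*(-7 + 12)) = (55*25)*((-4 - 49)*(-7 + 12)) = 1375*(-53*5) = 1375*(-265) = -364375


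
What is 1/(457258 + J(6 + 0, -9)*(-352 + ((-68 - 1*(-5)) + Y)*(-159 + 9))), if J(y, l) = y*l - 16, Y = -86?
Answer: -1/1082602 ≈ -9.2370e-7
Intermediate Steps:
J(y, l) = -16 + l*y (J(y, l) = l*y - 16 = -16 + l*y)
1/(457258 + J(6 + 0, -9)*(-352 + ((-68 - 1*(-5)) + Y)*(-159 + 9))) = 1/(457258 + (-16 - 9*(6 + 0))*(-352 + ((-68 - 1*(-5)) - 86)*(-159 + 9))) = 1/(457258 + (-16 - 9*6)*(-352 + ((-68 + 5) - 86)*(-150))) = 1/(457258 + (-16 - 54)*(-352 + (-63 - 86)*(-150))) = 1/(457258 - 70*(-352 - 149*(-150))) = 1/(457258 - 70*(-352 + 22350)) = 1/(457258 - 70*21998) = 1/(457258 - 1539860) = 1/(-1082602) = -1/1082602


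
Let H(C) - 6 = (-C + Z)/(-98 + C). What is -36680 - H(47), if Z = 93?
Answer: -1870940/51 ≈ -36685.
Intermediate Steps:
H(C) = 6 + (93 - C)/(-98 + C) (H(C) = 6 + (-C + 93)/(-98 + C) = 6 + (93 - C)/(-98 + C))
-36680 - H(47) = -36680 - 5*(-99 + 47)/(-98 + 47) = -36680 - 5*(-52)/(-51) = -36680 - 5*(-1)*(-52)/51 = -36680 - 1*260/51 = -36680 - 260/51 = -1870940/51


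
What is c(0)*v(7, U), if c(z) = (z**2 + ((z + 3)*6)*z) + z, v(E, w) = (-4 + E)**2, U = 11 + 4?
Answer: 0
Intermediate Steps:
U = 15
c(z) = z + z**2 + z*(18 + 6*z) (c(z) = (z**2 + ((3 + z)*6)*z) + z = (z**2 + (18 + 6*z)*z) + z = (z**2 + z*(18 + 6*z)) + z = z + z**2 + z*(18 + 6*z))
c(0)*v(7, U) = (0*(19 + 7*0))*(-4 + 7)**2 = (0*(19 + 0))*3**2 = (0*19)*9 = 0*9 = 0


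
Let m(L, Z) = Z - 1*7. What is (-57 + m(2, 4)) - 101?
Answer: -161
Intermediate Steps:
m(L, Z) = -7 + Z (m(L, Z) = Z - 7 = -7 + Z)
(-57 + m(2, 4)) - 101 = (-57 + (-7 + 4)) - 101 = (-57 - 3) - 101 = -60 - 101 = -161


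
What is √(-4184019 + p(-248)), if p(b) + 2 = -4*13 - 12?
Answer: I*√4184085 ≈ 2045.5*I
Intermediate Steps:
p(b) = -66 (p(b) = -2 + (-4*13 - 12) = -2 + (-52 - 12) = -2 - 64 = -66)
√(-4184019 + p(-248)) = √(-4184019 - 66) = √(-4184085) = I*√4184085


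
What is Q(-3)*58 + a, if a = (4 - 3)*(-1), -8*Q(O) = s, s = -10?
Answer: 143/2 ≈ 71.500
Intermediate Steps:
Q(O) = 5/4 (Q(O) = -⅛*(-10) = 5/4)
a = -1 (a = 1*(-1) = -1)
Q(-3)*58 + a = (5/4)*58 - 1 = 145/2 - 1 = 143/2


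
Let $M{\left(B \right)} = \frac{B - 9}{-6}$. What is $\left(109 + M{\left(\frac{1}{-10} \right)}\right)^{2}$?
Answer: $\frac{43970161}{3600} \approx 12214.0$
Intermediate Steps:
$M{\left(B \right)} = \frac{3}{2} - \frac{B}{6}$ ($M{\left(B \right)} = - \frac{-9 + B}{6} = \frac{3}{2} - \frac{B}{6}$)
$\left(109 + M{\left(\frac{1}{-10} \right)}\right)^{2} = \left(109 + \left(\frac{3}{2} - \frac{1}{6 \left(-10\right)}\right)\right)^{2} = \left(109 + \left(\frac{3}{2} - - \frac{1}{60}\right)\right)^{2} = \left(109 + \left(\frac{3}{2} + \frac{1}{60}\right)\right)^{2} = \left(109 + \frac{91}{60}\right)^{2} = \left(\frac{6631}{60}\right)^{2} = \frac{43970161}{3600}$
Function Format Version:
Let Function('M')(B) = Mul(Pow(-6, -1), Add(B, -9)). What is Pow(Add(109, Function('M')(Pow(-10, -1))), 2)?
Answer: Rational(43970161, 3600) ≈ 12214.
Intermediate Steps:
Function('M')(B) = Add(Rational(3, 2), Mul(Rational(-1, 6), B)) (Function('M')(B) = Mul(Rational(-1, 6), Add(-9, B)) = Add(Rational(3, 2), Mul(Rational(-1, 6), B)))
Pow(Add(109, Function('M')(Pow(-10, -1))), 2) = Pow(Add(109, Add(Rational(3, 2), Mul(Rational(-1, 6), Pow(-10, -1)))), 2) = Pow(Add(109, Add(Rational(3, 2), Mul(Rational(-1, 6), Rational(-1, 10)))), 2) = Pow(Add(109, Add(Rational(3, 2), Rational(1, 60))), 2) = Pow(Add(109, Rational(91, 60)), 2) = Pow(Rational(6631, 60), 2) = Rational(43970161, 3600)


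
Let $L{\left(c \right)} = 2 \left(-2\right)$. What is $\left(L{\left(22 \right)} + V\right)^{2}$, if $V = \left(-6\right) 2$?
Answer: $256$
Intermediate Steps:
$V = -12$
$L{\left(c \right)} = -4$
$\left(L{\left(22 \right)} + V\right)^{2} = \left(-4 - 12\right)^{2} = \left(-16\right)^{2} = 256$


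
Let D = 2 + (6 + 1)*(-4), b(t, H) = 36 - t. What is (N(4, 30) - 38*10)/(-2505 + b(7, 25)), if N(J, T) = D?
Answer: 203/1238 ≈ 0.16397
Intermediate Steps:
D = -26 (D = 2 + 7*(-4) = 2 - 28 = -26)
N(J, T) = -26
(N(4, 30) - 38*10)/(-2505 + b(7, 25)) = (-26 - 38*10)/(-2505 + (36 - 1*7)) = (-26 - 380)/(-2505 + (36 - 7)) = -406/(-2505 + 29) = -406/(-2476) = -406*(-1/2476) = 203/1238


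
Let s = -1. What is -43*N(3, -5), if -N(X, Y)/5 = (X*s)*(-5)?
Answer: 3225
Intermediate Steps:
N(X, Y) = -25*X (N(X, Y) = -5*X*(-1)*(-5) = -5*(-X)*(-5) = -25*X)
-43*N(3, -5) = -(-1075)*3 = -43*(-75) = 3225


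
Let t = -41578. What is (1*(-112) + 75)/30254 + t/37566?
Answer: -629645377/568260882 ≈ -1.1080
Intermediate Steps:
(1*(-112) + 75)/30254 + t/37566 = (1*(-112) + 75)/30254 - 41578/37566 = (-112 + 75)*(1/30254) - 41578*1/37566 = -37*1/30254 - 20789/18783 = -37/30254 - 20789/18783 = -629645377/568260882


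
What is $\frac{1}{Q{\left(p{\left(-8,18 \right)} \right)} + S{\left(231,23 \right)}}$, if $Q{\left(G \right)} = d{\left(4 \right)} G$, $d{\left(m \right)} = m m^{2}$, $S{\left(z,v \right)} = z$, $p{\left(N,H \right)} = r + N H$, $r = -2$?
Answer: $- \frac{1}{9113} \approx -0.00010973$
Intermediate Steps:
$p{\left(N,H \right)} = -2 + H N$ ($p{\left(N,H \right)} = -2 + N H = -2 + H N$)
$d{\left(m \right)} = m^{3}$
$Q{\left(G \right)} = 64 G$ ($Q{\left(G \right)} = 4^{3} G = 64 G$)
$\frac{1}{Q{\left(p{\left(-8,18 \right)} \right)} + S{\left(231,23 \right)}} = \frac{1}{64 \left(-2 + 18 \left(-8\right)\right) + 231} = \frac{1}{64 \left(-2 - 144\right) + 231} = \frac{1}{64 \left(-146\right) + 231} = \frac{1}{-9344 + 231} = \frac{1}{-9113} = - \frac{1}{9113}$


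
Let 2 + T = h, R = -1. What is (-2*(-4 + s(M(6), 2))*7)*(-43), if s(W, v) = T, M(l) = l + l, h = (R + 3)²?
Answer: -1204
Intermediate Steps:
h = 4 (h = (-1 + 3)² = 2² = 4)
M(l) = 2*l
T = 2 (T = -2 + 4 = 2)
s(W, v) = 2
(-2*(-4 + s(M(6), 2))*7)*(-43) = (-2*(-4 + 2)*7)*(-43) = (-2*(-2)*7)*(-43) = (4*7)*(-43) = 28*(-43) = -1204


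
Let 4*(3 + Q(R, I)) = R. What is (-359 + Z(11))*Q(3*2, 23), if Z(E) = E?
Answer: 522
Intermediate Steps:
Q(R, I) = -3 + R/4
(-359 + Z(11))*Q(3*2, 23) = (-359 + 11)*(-3 + (3*2)/4) = -348*(-3 + (1/4)*6) = -348*(-3 + 3/2) = -348*(-3/2) = 522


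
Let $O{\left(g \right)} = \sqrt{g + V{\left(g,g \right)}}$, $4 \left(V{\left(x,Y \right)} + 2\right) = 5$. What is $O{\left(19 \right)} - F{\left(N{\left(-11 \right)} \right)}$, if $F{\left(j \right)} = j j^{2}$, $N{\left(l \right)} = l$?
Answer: $1331 + \frac{\sqrt{73}}{2} \approx 1335.3$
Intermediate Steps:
$V{\left(x,Y \right)} = - \frac{3}{4}$ ($V{\left(x,Y \right)} = -2 + \frac{1}{4} \cdot 5 = -2 + \frac{5}{4} = - \frac{3}{4}$)
$F{\left(j \right)} = j^{3}$
$O{\left(g \right)} = \sqrt{- \frac{3}{4} + g}$ ($O{\left(g \right)} = \sqrt{g - \frac{3}{4}} = \sqrt{- \frac{3}{4} + g}$)
$O{\left(19 \right)} - F{\left(N{\left(-11 \right)} \right)} = \frac{\sqrt{-3 + 4 \cdot 19}}{2} - \left(-11\right)^{3} = \frac{\sqrt{-3 + 76}}{2} - -1331 = \frac{\sqrt{73}}{2} + 1331 = 1331 + \frac{\sqrt{73}}{2}$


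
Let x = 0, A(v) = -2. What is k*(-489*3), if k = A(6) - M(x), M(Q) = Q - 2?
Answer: 0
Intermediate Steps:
M(Q) = -2 + Q
k = 0 (k = -2 - (-2 + 0) = -2 - 1*(-2) = -2 + 2 = 0)
k*(-489*3) = 0*(-489*3) = 0*(-1467) = 0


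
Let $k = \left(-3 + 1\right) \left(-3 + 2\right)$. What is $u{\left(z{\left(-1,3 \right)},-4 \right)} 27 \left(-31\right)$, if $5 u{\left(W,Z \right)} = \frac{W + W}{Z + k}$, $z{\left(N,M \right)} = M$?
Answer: $\frac{2511}{5} \approx 502.2$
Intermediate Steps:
$k = 2$ ($k = \left(-2\right) \left(-1\right) = 2$)
$u{\left(W,Z \right)} = \frac{2 W}{5 \left(2 + Z\right)}$ ($u{\left(W,Z \right)} = \frac{\left(W + W\right) \frac{1}{Z + 2}}{5} = \frac{2 W \frac{1}{2 + Z}}{5} = \frac{2 W}{5 \left(2 + Z\right)}$)
$u{\left(z{\left(-1,3 \right)},-4 \right)} 27 \left(-31\right) = \frac{2}{5} \cdot 3 \frac{1}{2 - 4} \cdot 27 \left(-31\right) = \frac{2}{5} \cdot 3 \frac{1}{-2} \cdot 27 \left(-31\right) = \frac{2}{5} \cdot 3 \left(- \frac{1}{2}\right) 27 \left(-31\right) = \left(- \frac{3}{5}\right) 27 \left(-31\right) = \left(- \frac{81}{5}\right) \left(-31\right) = \frac{2511}{5}$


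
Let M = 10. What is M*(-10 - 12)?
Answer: -220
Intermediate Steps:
M*(-10 - 12) = 10*(-10 - 12) = 10*(-22) = -220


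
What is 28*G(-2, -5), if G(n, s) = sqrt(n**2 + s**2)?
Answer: 28*sqrt(29) ≈ 150.78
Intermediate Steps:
28*G(-2, -5) = 28*sqrt((-2)**2 + (-5)**2) = 28*sqrt(4 + 25) = 28*sqrt(29)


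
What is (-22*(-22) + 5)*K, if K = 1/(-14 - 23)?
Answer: -489/37 ≈ -13.216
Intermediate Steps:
K = -1/37 (K = 1/(-37) = -1/37 ≈ -0.027027)
(-22*(-22) + 5)*K = (-22*(-22) + 5)*(-1/37) = (484 + 5)*(-1/37) = 489*(-1/37) = -489/37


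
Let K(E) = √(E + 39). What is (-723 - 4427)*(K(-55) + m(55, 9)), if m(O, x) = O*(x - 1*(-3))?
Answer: -3399000 - 20600*I ≈ -3.399e+6 - 20600.0*I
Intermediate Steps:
m(O, x) = O*(3 + x) (m(O, x) = O*(x + 3) = O*(3 + x))
K(E) = √(39 + E)
(-723 - 4427)*(K(-55) + m(55, 9)) = (-723 - 4427)*(√(39 - 55) + 55*(3 + 9)) = -5150*(√(-16) + 55*12) = -5150*(4*I + 660) = -5150*(660 + 4*I) = -3399000 - 20600*I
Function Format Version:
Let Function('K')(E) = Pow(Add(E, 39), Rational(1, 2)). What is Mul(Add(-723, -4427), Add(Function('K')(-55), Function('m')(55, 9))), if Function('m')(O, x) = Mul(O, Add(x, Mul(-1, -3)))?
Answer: Add(-3399000, Mul(-20600, I)) ≈ Add(-3.3990e+6, Mul(-20600., I))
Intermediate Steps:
Function('m')(O, x) = Mul(O, Add(3, x)) (Function('m')(O, x) = Mul(O, Add(x, 3)) = Mul(O, Add(3, x)))
Function('K')(E) = Pow(Add(39, E), Rational(1, 2))
Mul(Add(-723, -4427), Add(Function('K')(-55), Function('m')(55, 9))) = Mul(Add(-723, -4427), Add(Pow(Add(39, -55), Rational(1, 2)), Mul(55, Add(3, 9)))) = Mul(-5150, Add(Pow(-16, Rational(1, 2)), Mul(55, 12))) = Mul(-5150, Add(Mul(4, I), 660)) = Mul(-5150, Add(660, Mul(4, I))) = Add(-3399000, Mul(-20600, I))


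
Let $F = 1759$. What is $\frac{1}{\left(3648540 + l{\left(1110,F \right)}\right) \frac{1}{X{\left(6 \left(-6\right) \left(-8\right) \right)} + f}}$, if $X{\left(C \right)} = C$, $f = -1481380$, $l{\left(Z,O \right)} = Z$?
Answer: $- \frac{740546}{1824825} \approx -0.40582$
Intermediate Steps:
$\frac{1}{\left(3648540 + l{\left(1110,F \right)}\right) \frac{1}{X{\left(6 \left(-6\right) \left(-8\right) \right)} + f}} = \frac{1}{\left(3648540 + 1110\right) \frac{1}{6 \left(-6\right) \left(-8\right) - 1481380}} = \frac{1}{3649650 \frac{1}{\left(-36\right) \left(-8\right) - 1481380}} = \frac{1}{3649650 \frac{1}{288 - 1481380}} = \frac{1}{3649650 \frac{1}{-1481092}} = \frac{1}{3649650 \left(- \frac{1}{1481092}\right)} = \frac{1}{- \frac{1824825}{740546}} = - \frac{740546}{1824825}$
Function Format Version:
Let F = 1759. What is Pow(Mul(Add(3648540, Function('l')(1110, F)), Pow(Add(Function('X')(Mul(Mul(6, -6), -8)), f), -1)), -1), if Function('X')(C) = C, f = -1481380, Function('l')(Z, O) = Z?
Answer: Rational(-740546, 1824825) ≈ -0.40582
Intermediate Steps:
Pow(Mul(Add(3648540, Function('l')(1110, F)), Pow(Add(Function('X')(Mul(Mul(6, -6), -8)), f), -1)), -1) = Pow(Mul(Add(3648540, 1110), Pow(Add(Mul(Mul(6, -6), -8), -1481380), -1)), -1) = Pow(Mul(3649650, Pow(Add(Mul(-36, -8), -1481380), -1)), -1) = Pow(Mul(3649650, Pow(Add(288, -1481380), -1)), -1) = Pow(Mul(3649650, Pow(-1481092, -1)), -1) = Pow(Mul(3649650, Rational(-1, 1481092)), -1) = Pow(Rational(-1824825, 740546), -1) = Rational(-740546, 1824825)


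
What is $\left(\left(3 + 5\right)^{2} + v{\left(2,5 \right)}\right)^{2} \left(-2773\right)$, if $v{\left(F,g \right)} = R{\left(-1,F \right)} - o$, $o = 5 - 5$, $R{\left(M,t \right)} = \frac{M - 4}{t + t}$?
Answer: $- \frac{174701773}{16} \approx -1.0919 \cdot 10^{7}$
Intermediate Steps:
$R{\left(M,t \right)} = \frac{-4 + M}{2 t}$
$o = 0$
$v{\left(F,g \right)} = - \frac{5}{2 F}$ ($v{\left(F,g \right)} = \frac{-4 - 1}{2 F} - 0 = \frac{1}{2} \frac{1}{F} \left(-5\right) + 0 = - \frac{5}{2 F} + 0 = - \frac{5}{2 F}$)
$\left(\left(3 + 5\right)^{2} + v{\left(2,5 \right)}\right)^{2} \left(-2773\right) = \left(\left(3 + 5\right)^{2} - \frac{5}{2 \cdot 2}\right)^{2} \left(-2773\right) = \left(8^{2} - \frac{5}{4}\right)^{2} \left(-2773\right) = \left(64 - \frac{5}{4}\right)^{2} \left(-2773\right) = \left(\frac{251}{4}\right)^{2} \left(-2773\right) = \frac{63001}{16} \left(-2773\right) = - \frac{174701773}{16}$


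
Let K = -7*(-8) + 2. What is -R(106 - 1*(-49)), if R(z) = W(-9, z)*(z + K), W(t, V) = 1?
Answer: -213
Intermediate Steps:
K = 58 (K = 56 + 2 = 58)
R(z) = 58 + z (R(z) = 1*(z + 58) = 1*(58 + z) = 58 + z)
-R(106 - 1*(-49)) = -(58 + (106 - 1*(-49))) = -(58 + (106 + 49)) = -(58 + 155) = -1*213 = -213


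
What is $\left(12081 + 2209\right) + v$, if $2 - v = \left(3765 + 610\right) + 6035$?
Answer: $3882$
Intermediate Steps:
$v = -10408$ ($v = 2 - \left(\left(3765 + 610\right) + 6035\right) = 2 - \left(4375 + 6035\right) = 2 - 10410 = -10408$)
$\left(12081 + 2209\right) + v = \left(12081 + 2209\right) - 10408 = 14290 - 10408 = 3882$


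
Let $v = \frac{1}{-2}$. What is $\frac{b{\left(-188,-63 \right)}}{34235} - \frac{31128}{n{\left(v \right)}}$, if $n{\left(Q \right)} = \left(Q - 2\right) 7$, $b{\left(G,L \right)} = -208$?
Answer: $\frac{426265376}{239645} \approx 1778.7$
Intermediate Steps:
$v = - \frac{1}{2} \approx -0.5$
$n{\left(Q \right)} = -14 + 7 Q$ ($n{\left(Q \right)} = \left(-2 + Q\right) 7 = -14 + 7 Q$)
$\frac{b{\left(-188,-63 \right)}}{34235} - \frac{31128}{n{\left(v \right)}} = - \frac{208}{34235} - \frac{31128}{-14 + 7 \left(- \frac{1}{2}\right)} = \left(-208\right) \frac{1}{34235} - \frac{31128}{-14 - \frac{7}{2}} = - \frac{208}{34235} - \frac{31128}{- \frac{35}{2}} = - \frac{208}{34235} - - \frac{62256}{35} = - \frac{208}{34235} + \frac{62256}{35} = \frac{426265376}{239645}$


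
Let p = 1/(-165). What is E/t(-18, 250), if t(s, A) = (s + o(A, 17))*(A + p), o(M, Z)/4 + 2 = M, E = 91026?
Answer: 577665/1545251 ≈ 0.37383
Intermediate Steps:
o(M, Z) = -8 + 4*M
p = -1/165 ≈ -0.0060606
t(s, A) = (-1/165 + A)*(-8 + s + 4*A) (t(s, A) = (s + (-8 + 4*A))*(A - 1/165) = (-8 + s + 4*A)*(-1/165 + A) = (-1/165 + A)*(-8 + s + 4*A))
E/t(-18, 250) = 91026/(8/165 + 4*250² - 1324/165*250 - 1/165*(-18) + 250*(-18)) = 91026/(8/165 + 4*62500 - 66200/33 + 6/55 - 4500) = 91026/(8/165 + 250000 - 66200/33 + 6/55 - 4500) = 91026/(40176526/165) = 91026*(165/40176526) = 577665/1545251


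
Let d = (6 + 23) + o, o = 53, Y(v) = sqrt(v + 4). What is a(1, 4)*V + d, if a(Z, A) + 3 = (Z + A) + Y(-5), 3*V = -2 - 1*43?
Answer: 52 - 15*I ≈ 52.0 - 15.0*I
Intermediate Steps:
Y(v) = sqrt(4 + v)
V = -15 (V = (-2 - 1*43)/3 = (-2 - 43)/3 = (1/3)*(-45) = -15)
a(Z, A) = -3 + I + A + Z (a(Z, A) = -3 + ((Z + A) + sqrt(4 - 5)) = -3 + ((A + Z) + sqrt(-1)) = -3 + ((A + Z) + I) = -3 + (I + A + Z) = -3 + I + A + Z)
d = 82 (d = (6 + 23) + 53 = 29 + 53 = 82)
a(1, 4)*V + d = (-3 + I + 4 + 1)*(-15) + 82 = (2 + I)*(-15) + 82 = (-30 - 15*I) + 82 = 52 - 15*I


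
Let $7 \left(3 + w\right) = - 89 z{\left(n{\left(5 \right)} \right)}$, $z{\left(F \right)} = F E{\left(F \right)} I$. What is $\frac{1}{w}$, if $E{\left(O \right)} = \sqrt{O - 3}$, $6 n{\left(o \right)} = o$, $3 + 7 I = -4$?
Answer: $- \frac{31752}{2669581} - \frac{18690 i \sqrt{78}}{2669581} \approx -0.011894 - 0.061832 i$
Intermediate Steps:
$I = -1$ ($I = - \frac{3}{7} + \frac{1}{7} \left(-4\right) = - \frac{3}{7} - \frac{4}{7} = -1$)
$n{\left(o \right)} = \frac{o}{6}$
$E{\left(O \right)} = \sqrt{-3 + O}$
$z{\left(F \right)} = - F \sqrt{-3 + F}$ ($z{\left(F \right)} = F \sqrt{-3 + F} \left(-1\right) = - F \sqrt{-3 + F}$)
$w = -3 + \frac{445 i \sqrt{78}}{252}$ ($w = -3 + \frac{\left(-89\right) \left(- \frac{1}{6} \cdot 5 \sqrt{-3 + \frac{1}{6} \cdot 5}\right)}{7} = -3 + \frac{\left(-89\right) \left(\left(-1\right) \frac{5}{6} \sqrt{-3 + \frac{5}{6}}\right)}{7} = -3 + \frac{\left(-89\right) \left(\left(-1\right) \frac{5}{6} \sqrt{- \frac{13}{6}}\right)}{7} = -3 + \frac{\left(-89\right) \left(\left(-1\right) \frac{5}{6} \frac{i \sqrt{78}}{6}\right)}{7} = -3 + \frac{\left(-89\right) \left(- \frac{5 i \sqrt{78}}{36}\right)}{7} = -3 + \frac{\frac{445}{36} i \sqrt{78}}{7} = -3 + \frac{445 i \sqrt{78}}{252} \approx -3.0 + 15.596 i$)
$\frac{1}{w} = \frac{1}{-3 + \frac{445 i \sqrt{78}}{252}}$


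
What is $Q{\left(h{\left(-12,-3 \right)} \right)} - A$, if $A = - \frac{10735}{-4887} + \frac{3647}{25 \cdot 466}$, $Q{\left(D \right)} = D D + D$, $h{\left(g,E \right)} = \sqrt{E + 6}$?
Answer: $\frac{27915011}{56933550} + \sqrt{3} \approx 2.2224$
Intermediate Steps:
$h{\left(g,E \right)} = \sqrt{6 + E}$
$Q{\left(D \right)} = D + D^{2}$ ($Q{\left(D \right)} = D^{2} + D = D + D^{2}$)
$A = \frac{142885639}{56933550}$ ($A = \left(-10735\right) \left(- \frac{1}{4887}\right) + \frac{3647}{11650} = \frac{10735}{4887} + 3647 \cdot \frac{1}{11650} = \frac{10735}{4887} + \frac{3647}{11650} = \frac{142885639}{56933550} \approx 2.5097$)
$Q{\left(h{\left(-12,-3 \right)} \right)} - A = \sqrt{6 - 3} \left(1 + \sqrt{6 - 3}\right) - \frac{142885639}{56933550} = \sqrt{3} \left(1 + \sqrt{3}\right) - \frac{142885639}{56933550} = - \frac{142885639}{56933550} + \sqrt{3} \left(1 + \sqrt{3}\right)$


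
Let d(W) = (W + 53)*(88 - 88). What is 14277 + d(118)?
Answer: 14277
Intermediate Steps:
d(W) = 0 (d(W) = (53 + W)*0 = 0)
14277 + d(118) = 14277 + 0 = 14277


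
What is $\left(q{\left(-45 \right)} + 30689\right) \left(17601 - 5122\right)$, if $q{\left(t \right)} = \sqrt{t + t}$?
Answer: $382968031 + 37437 i \sqrt{10} \approx 3.8297 \cdot 10^{8} + 1.1839 \cdot 10^{5} i$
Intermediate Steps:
$q{\left(t \right)} = \sqrt{2} \sqrt{t}$ ($q{\left(t \right)} = \sqrt{2 t} = \sqrt{2} \sqrt{t}$)
$\left(q{\left(-45 \right)} + 30689\right) \left(17601 - 5122\right) = \left(\sqrt{2} \sqrt{-45} + 30689\right) \left(17601 - 5122\right) = \left(\sqrt{2} \cdot 3 i \sqrt{5} + 30689\right) \left(17601 - 5122\right) = \left(3 i \sqrt{10} + 30689\right) 12479 = \left(30689 + 3 i \sqrt{10}\right) 12479 = 382968031 + 37437 i \sqrt{10}$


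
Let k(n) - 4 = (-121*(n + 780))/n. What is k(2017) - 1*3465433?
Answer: -6990108730/2017 ≈ -3.4656e+6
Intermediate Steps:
k(n) = 4 + (-94380 - 121*n)/n (k(n) = 4 + (-121*(n + 780))/n = 4 + (-121*(780 + n))/n = 4 + (-94380 - 121*n)/n)
k(2017) - 1*3465433 = (-117 - 94380/2017) - 1*3465433 = (-117 - 94380*1/2017) - 3465433 = (-117 - 94380/2017) - 3465433 = -330369/2017 - 3465433 = -6990108730/2017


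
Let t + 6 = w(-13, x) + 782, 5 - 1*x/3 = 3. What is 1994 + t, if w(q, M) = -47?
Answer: 2723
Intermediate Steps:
x = 6 (x = 15 - 3*3 = 15 - 9 = 6)
t = 729 (t = -6 + (-47 + 782) = -6 + 735 = 729)
1994 + t = 1994 + 729 = 2723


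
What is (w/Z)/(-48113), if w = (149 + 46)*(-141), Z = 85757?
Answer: 2115/317386657 ≈ 6.6638e-6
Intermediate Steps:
w = -27495 (w = 195*(-141) = -27495)
(w/Z)/(-48113) = -27495/85757/(-48113) = -27495*1/85757*(-1/48113) = -27495/85757*(-1/48113) = 2115/317386657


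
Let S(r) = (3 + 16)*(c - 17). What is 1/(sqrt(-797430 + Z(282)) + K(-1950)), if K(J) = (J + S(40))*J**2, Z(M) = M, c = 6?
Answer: -228044375/1872152530889084643 - 11*I*sqrt(183)/11232915185334507858 ≈ -1.2181e-10 - 1.3247e-17*I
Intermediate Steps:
S(r) = -209 (S(r) = (3 + 16)*(6 - 17) = 19*(-11) = -209)
K(J) = J**2*(-209 + J) (K(J) = (J - 209)*J**2 = (-209 + J)*J**2 = J**2*(-209 + J))
1/(sqrt(-797430 + Z(282)) + K(-1950)) = 1/(sqrt(-797430 + 282) + (-1950)**2*(-209 - 1950)) = 1/(sqrt(-797148) + 3802500*(-2159)) = 1/(66*I*sqrt(183) - 8209597500) = 1/(-8209597500 + 66*I*sqrt(183))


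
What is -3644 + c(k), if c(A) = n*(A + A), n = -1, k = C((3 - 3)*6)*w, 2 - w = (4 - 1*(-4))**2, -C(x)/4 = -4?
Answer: -1660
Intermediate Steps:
C(x) = 16 (C(x) = -4*(-4) = 16)
w = -62 (w = 2 - (4 - 1*(-4))**2 = 2 - (4 + 4)**2 = 2 - 1*8**2 = 2 - 1*64 = 2 - 64 = -62)
k = -992 (k = 16*(-62) = -992)
c(A) = -2*A (c(A) = -(A + A) = -2*A)
-3644 + c(k) = -3644 - 2*(-992) = -3644 + 1984 = -1660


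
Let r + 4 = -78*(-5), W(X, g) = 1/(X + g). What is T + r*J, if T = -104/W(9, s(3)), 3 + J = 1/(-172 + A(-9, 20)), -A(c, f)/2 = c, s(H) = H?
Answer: -185455/77 ≈ -2408.5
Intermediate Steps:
A(c, f) = -2*c
J = -463/154 (J = -3 + 1/(-172 - 2*(-9)) = -3 + 1/(-172 + 18) = -3 + 1/(-154) = -3 - 1/154 = -463/154 ≈ -3.0065)
r = 386 (r = -4 - 78*(-5) = -4 + 390 = 386)
T = -1248 (T = -104/(1/(9 + 3)) = -104/(1/12) = -104/1/12 = -104*12 = -1248)
T + r*J = -1248 + 386*(-463/154) = -1248 - 89359/77 = -185455/77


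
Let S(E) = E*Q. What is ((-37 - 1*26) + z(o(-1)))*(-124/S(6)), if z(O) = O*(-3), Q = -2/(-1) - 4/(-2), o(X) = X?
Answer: 310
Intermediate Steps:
Q = 4 (Q = -2*(-1) - 4*(-½) = 2 + 2 = 4)
z(O) = -3*O
S(E) = 4*E (S(E) = E*4 = 4*E)
((-37 - 1*26) + z(o(-1)))*(-124/S(6)) = ((-37 - 1*26) - 3*(-1))*(-124/(4*6)) = ((-37 - 26) + 3)*(-124/24) = (-63 + 3)*(-124*1/24) = -60*(-31/6) = 310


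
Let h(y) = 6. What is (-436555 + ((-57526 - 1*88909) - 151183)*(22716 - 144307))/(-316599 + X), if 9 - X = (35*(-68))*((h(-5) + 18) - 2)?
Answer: -36187233683/264230 ≈ -1.3695e+5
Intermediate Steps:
X = 52369 (X = 9 - 35*(-68)*((6 + 18) - 2) = 9 - (-2380)*(24 - 2) = 9 - (-2380)*22 = 9 - 1*(-52360) = 9 + 52360 = 52369)
(-436555 + ((-57526 - 1*88909) - 151183)*(22716 - 144307))/(-316599 + X) = (-436555 + ((-57526 - 1*88909) - 151183)*(22716 - 144307))/(-316599 + 52369) = (-436555 + ((-57526 - 88909) - 151183)*(-121591))/(-264230) = (-436555 + (-146435 - 151183)*(-121591))*(-1/264230) = (-436555 - 297618*(-121591))*(-1/264230) = (-436555 + 36187670238)*(-1/264230) = 36187233683*(-1/264230) = -36187233683/264230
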